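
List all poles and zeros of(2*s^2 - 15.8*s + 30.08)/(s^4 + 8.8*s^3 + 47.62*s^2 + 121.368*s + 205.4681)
Set denominator = 0: s^4 + 8.8*s^3 + 47.62*s^2 + 121.368*s + 205.4681 = (s^2 + 5.6*s + 18.73)(s^2 + 3.2*s + 10.97) = 0 → Poles: -1.6 + 2.9j, -1.6 - 2.9j, -2.8 + 3.3j, -2.8 - 3.3j
Set numerator = 0: 2*s^2 - 15.8*s + 30.08 = 2*(s - 4.7)(s - 3.2) = 0 → Zeros: 3.2, 4.7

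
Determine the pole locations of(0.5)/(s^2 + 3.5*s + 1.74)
Set denominator = 0: s^2 + 3.5*s + 1.74 = (s + 0.6)(s + 2.9) = 0 → Poles: -0.6, -2.9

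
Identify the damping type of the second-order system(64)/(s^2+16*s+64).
Standard form: ωn²/(s²+2ζωn·s+ωn²) gives ωn=8, ζ=1.
Critically damped (ζ = 1)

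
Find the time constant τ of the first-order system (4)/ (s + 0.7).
First-order system: τ = -1/pole. Pole = -0.7. τ = -1/(-0.7) = 1.429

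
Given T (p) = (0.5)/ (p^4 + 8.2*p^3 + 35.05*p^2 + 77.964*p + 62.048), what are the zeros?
Numerator is a nonzero constant (0.5) → Zeros: none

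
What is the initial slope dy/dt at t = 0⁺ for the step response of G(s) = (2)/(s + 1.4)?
IVT: y'(0⁺) = lim_{s→∞} s²·Y(s) = lim_{s→∞} s·G(s).
deg(num) = 0, deg(den) = 1, relative degree = 1, so s·G(s) → (leading num)/(leading den) = 2/1 = 2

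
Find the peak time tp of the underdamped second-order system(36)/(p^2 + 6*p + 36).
Standard form: ωn²/(p²+2ζωn·p+ωn²) → ωn = 6, ζ = 0.5.
ωd = ωn·√(1-ζ²) = 6·√(1-0.5²) = 5.196.
tp = π/ωd = π/5.196 = 0.6046 s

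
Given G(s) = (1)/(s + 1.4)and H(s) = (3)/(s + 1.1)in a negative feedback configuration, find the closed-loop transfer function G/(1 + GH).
Closed-loop T = G/(1+GH).
Numerator: G_num * H_den = s + 1.1.
Denominator: G_den * H_den + G_num * H_num = (s^2 + 2.5*s + 1.54) + (3) = s^2 + 2.5*s + 4.54.
T(s) = (s + 1.1)/(s^2 + 2.5*s + 4.54)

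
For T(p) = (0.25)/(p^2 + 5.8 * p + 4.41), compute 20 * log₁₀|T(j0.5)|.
Substitute p = j*0.5: T(j0.5) = 0.0404424 - 0.028193j.
|T(j0.5)| = sqrt(Re² + Im²) = 0.0493.
20*log₁₀(0.0493) = -26.14 dB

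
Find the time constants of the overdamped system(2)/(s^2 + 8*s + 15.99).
Overdamped: real poles at -3.9, -4.1. τ = -1/pole → τ₁ = 0.2564, τ₂ = 0.2439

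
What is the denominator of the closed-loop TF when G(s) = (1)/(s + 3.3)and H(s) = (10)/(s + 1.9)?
Characteristic poly = G_den * H_den + G_num * H_num = (s^2 + 5.2*s + 6.27) + (10) = s^2 + 5.2*s + 16.27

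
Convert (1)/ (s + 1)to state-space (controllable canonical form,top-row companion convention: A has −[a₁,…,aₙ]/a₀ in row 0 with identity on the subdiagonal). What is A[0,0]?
Reachable canonical form for den = s + 1: top row of A = -[a₁,a₂,...,aₙ]/a₀, ones on the subdiagonal, zeros elsewhere.
A = [[-1]].
A[0,0] = -1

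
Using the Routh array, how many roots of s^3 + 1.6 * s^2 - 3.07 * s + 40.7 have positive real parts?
Routh array:
s^3: [1, -3.07]; s^2: [1.6, 40.7]; s^1: [-28.5075]; s^0: [40.7]
First column: [1, 1.6, -28.5075, 40.7]. Sign changes = RHP roots = 2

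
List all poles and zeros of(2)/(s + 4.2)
Set denominator = 0: s + 4.2 = 0 → Poles: -4.2
Numerator is a nonzero constant (2) → Zeros: none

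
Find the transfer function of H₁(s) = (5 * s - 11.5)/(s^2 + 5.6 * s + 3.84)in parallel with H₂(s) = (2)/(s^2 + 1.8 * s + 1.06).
Parallel: H = H₁ + H₂ = (n₁·d₂ + n₂·d₁)/(d₁·d₂).
n₁·d₂ = 5*s^3 - 2.5*s^2 - 15.4*s - 12.19. n₂·d₁ = 2*s^2 + 11.2*s + 7.68. Sum = 5*s^3 - 0.5*s^2 - 4.2*s - 4.51. d₁·d₂ = s^4 + 7.4*s^3 + 14.98*s^2 + 12.848*s + 4.0704.
H(s) = (5*s^3 - 0.5*s^2 - 4.2*s - 4.51)/(s^4 + 7.4*s^3 + 14.98*s^2 + 12.848*s + 4.0704)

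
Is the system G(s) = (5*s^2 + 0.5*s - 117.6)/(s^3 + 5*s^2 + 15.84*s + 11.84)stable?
Denominator: s^3 + 5*s^2 + 15.84*s + 11.84 = (s + 1)(s^2 + 4*s + 11.84). Poles: -1, -2 + 2.8j, -2 - 2.8j. All Re(p)<0: Yes (stable)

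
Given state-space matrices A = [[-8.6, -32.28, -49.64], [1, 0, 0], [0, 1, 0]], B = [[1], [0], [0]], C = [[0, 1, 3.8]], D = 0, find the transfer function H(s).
H(s) = C(sI - A)⁻¹B + D.
Characteristic polynomial det(sI - A) = s^3 + 8.6*s^2 + 32.28*s + 49.64.
Numerator from C·adj(sI-A)·B + D·det(sI-A) = s + 3.8.
H(s) = (s + 3.8)/(s^3 + 8.6*s^2 + 32.28*s + 49.64)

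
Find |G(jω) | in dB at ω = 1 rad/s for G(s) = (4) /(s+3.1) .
Substitute s = j*1: G(j1) = 1.16871 - 0.377003j.
|G(j1)| = sqrt(Re² + Im²) = 1.228.
20*log₁₀(1.228) = 1.78 dB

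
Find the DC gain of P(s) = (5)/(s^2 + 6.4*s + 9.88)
DC gain = P(0) = num(0)/den(0) = 5/9.88 = 0.5061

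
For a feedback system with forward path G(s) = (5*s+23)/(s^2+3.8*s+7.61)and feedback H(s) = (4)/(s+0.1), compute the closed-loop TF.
Closed-loop T = G/(1+GH).
Numerator: G_num * H_den = 5*s^2 + 23.5*s + 2.3.
Denominator: G_den * H_den + G_num * H_num = (s^3 + 3.9*s^2 + 7.99*s + 0.761) + (20*s + 92) = s^3 + 3.9*s^2 + 27.99*s + 92.761.
T(s) = (5*s^2 + 23.5*s + 2.3)/(s^3 + 3.9*s^2 + 27.99*s + 92.761)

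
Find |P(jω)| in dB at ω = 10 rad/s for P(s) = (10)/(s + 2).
Substitute s = j*10: P(j10) = 0.192308 - 0.961538j.
|P(j10)| = sqrt(Re² + Im²) = 0.9806.
20*log₁₀(0.9806) = -0.17 dB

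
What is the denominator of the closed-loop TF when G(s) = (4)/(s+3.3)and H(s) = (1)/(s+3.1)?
Characteristic poly = G_den * H_den + G_num * H_num = (s^2 + 6.4*s + 10.23) + (4) = s^2 + 6.4*s + 14.23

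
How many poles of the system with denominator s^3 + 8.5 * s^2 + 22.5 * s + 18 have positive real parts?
s^3 + 8.5*s^2 + 22.5*s + 18 = (s + 3)(s + 1.5)(s + 4). Poles: -1.5, -3, -4. RHP poles (Re>0): 0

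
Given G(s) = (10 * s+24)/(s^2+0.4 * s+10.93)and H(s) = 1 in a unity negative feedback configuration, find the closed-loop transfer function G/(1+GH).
Closed-loop T = G/(1+GH).
Numerator: G_num * H_den = 10*s + 24.
Denominator: G_den * H_den + G_num * H_num = (s^2 + 0.4*s + 10.93) + (10*s + 24) = s^2 + 10.4*s + 34.93.
T(s) = (10*s + 24)/(s^2 + 10.4*s + 34.93)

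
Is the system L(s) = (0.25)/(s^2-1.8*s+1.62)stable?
Denominator: s^2 - 1.8*s + 1.62. Poles: 0.9 + 0.9j, 0.9 - 0.9j. All Re(p)<0: No (unstable)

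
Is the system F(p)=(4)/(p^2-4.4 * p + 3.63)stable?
Denominator: p^2 - 4.4*p + 3.63 = (p - 1.1)(p - 3.3). Poles: 1.1, 3.3. All Re(p)<0: No (unstable)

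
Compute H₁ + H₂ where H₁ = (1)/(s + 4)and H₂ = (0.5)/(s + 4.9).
Parallel: H = H₁ + H₂ = (n₁·d₂ + n₂·d₁)/(d₁·d₂).
n₁·d₂ = s + 4.9. n₂·d₁ = 0.5*s + 2. Sum = 1.5*s + 6.9. d₁·d₂ = s^2 + 8.9*s + 19.6.
H(s) = (1.5*s + 6.9)/(s^2 + 8.9*s + 19.6)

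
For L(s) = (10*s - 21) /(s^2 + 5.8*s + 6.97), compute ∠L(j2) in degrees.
Substitute s = j*2: L(j2) = 1.18307 + 2.11325j.
∠L(j2) = atan2(Im, Re) = atan2(2.11325, 1.18307) = 60.76°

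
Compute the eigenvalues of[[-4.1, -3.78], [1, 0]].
Eigenvalues solve det(λI - A) = 0.
Characteristic polynomial: λ^2 + 4.1*λ + 3.78 = 0.
Factor: (λ + 2.7)(λ + 1.4) = 0.
Roots: -1.4, -2.7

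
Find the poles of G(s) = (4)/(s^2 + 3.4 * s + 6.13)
Set denominator = 0: s^2 + 3.4*s + 6.13 = 0 → Poles: -1.7 + 1.8j, -1.7 - 1.8j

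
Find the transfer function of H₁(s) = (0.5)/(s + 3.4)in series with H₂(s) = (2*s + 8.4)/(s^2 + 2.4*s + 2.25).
Series: H = H₁ · H₂ = (n₁·n₂)/(d₁·d₂).
Num: n₁·n₂ = s + 4.2. Den: d₁·d₂ = s^3 + 5.8*s^2 + 10.41*s + 7.65.
H(s) = (s + 4.2)/(s^3 + 5.8*s^2 + 10.41*s + 7.65)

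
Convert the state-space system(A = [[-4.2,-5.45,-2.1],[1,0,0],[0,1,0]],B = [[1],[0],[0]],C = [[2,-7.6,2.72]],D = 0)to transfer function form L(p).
L(p) = C(pI - A)⁻¹B + D.
Characteristic polynomial det(pI - A) = p^3 + 4.2*p^2 + 5.45*p + 2.1.
Numerator from C·adj(pI-A)·B + D·det(pI-A) = 2*p^2 - 7.6*p + 2.72.
L(p) = (2*p^2 - 7.6*p + 2.72)/(p^3 + 4.2*p^2 + 5.45*p + 2.1)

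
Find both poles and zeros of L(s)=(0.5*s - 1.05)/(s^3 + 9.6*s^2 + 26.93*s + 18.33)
Set denominator = 0: s^3 + 9.6*s^2 + 26.93*s + 18.33 = (s + 1)(s + 4.7)(s + 3.9) = 0 → Poles: -1, -3.9, -4.7
Set numerator = 0: 0.5*s - 1.05 = 0 → Zeros: 2.1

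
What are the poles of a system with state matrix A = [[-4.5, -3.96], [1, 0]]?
Eigenvalues solve det(λI - A) = 0.
Characteristic polynomial: λ^2 + 4.5*λ + 3.96 = 0.
Factor: (λ + 3.3)(λ + 1.2) = 0.
Roots: -1.2, -3.3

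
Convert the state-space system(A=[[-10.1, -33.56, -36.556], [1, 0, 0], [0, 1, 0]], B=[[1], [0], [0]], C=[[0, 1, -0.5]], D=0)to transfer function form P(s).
P(s) = C(sI - A)⁻¹B + D.
Characteristic polynomial det(sI - A) = s^3 + 10.1*s^2 + 33.56*s + 36.556.
Numerator from C·adj(sI-A)·B + D·det(sI-A) = s - 0.5.
P(s) = (s - 0.5)/(s^3 + 10.1*s^2 + 33.56*s + 36.556)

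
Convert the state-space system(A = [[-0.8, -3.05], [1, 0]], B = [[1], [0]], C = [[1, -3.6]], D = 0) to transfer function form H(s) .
H(s) = C(sI - A)⁻¹B + D.
Characteristic polynomial det(sI - A) = s^2 + 0.8*s + 3.05.
Numerator from C·adj(sI-A)·B + D·det(sI-A) = s - 3.6.
H(s) = (s - 3.6)/(s^2 + 0.8*s + 3.05)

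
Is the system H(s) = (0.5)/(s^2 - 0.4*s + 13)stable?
Denominator: s^2 - 0.4*s + 13. Poles: 0.2 + 3.6j, 0.2 - 3.6j. All Re(p)<0: No (unstable)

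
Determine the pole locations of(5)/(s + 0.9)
Set denominator = 0: s + 0.9 = 0 → Poles: -0.9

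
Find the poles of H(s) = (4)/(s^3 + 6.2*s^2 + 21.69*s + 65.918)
Set denominator = 0: s^3 + 6.2*s^2 + 21.69*s + 65.918 = (s + 4.6)(s^2 + 1.6*s + 14.33) = 0 → Poles: -0.8 + 3.7j, -0.8 - 3.7j, -4.6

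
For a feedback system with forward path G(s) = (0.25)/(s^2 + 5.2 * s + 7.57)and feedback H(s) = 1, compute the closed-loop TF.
Closed-loop T = G/(1+GH).
Numerator: G_num * H_den = 0.25.
Denominator: G_den * H_den + G_num * H_num = (s^2 + 5.2*s + 7.57) + (0.25) = s^2 + 5.2*s + 7.82.
T(s) = (0.25)/(s^2 + 5.2*s + 7.82)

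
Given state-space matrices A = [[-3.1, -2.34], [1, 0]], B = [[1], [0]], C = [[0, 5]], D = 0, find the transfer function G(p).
G(p) = C(pI - A)⁻¹B + D.
Characteristic polynomial det(pI - A) = p^2 + 3.1*p + 2.34.
Numerator from C·adj(pI-A)·B + D·det(pI-A) = 5.
G(p) = (5)/(p^2 + 3.1*p + 2.34)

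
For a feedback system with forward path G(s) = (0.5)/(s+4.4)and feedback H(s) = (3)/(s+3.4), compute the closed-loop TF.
Closed-loop T = G/(1+GH).
Numerator: G_num * H_den = 0.5*s + 1.7.
Denominator: G_den * H_den + G_num * H_num = (s^2 + 7.8*s + 14.96) + (1.5) = s^2 + 7.8*s + 16.46.
T(s) = (0.5*s + 1.7)/(s^2 + 7.8*s + 16.46)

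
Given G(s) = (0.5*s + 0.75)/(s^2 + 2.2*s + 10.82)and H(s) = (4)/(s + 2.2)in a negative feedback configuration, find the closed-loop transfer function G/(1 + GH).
Closed-loop T = G/(1+GH).
Numerator: G_num * H_den = 0.5*s^2 + 1.85*s + 1.65.
Denominator: G_den * H_den + G_num * H_num = (s^3 + 4.4*s^2 + 15.66*s + 23.804) + (2*s + 3) = s^3 + 4.4*s^2 + 17.66*s + 26.804.
T(s) = (0.5*s^2 + 1.85*s + 1.65)/(s^3 + 4.4*s^2 + 17.66*s + 26.804)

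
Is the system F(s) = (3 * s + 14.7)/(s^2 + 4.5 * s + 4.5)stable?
Denominator: s^2 + 4.5*s + 4.5 = (s + 1.5)(s + 3). Poles: -1.5, -3. All Re(p)<0: Yes (stable)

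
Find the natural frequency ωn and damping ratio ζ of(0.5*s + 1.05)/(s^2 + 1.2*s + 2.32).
Underdamped: complex pole -0.6 + 1.4j. ωn = |pole| = 1.523, ζ = -Re(pole)/ωn = 0.3939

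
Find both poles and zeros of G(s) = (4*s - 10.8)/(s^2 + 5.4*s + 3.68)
Set denominator = 0: s^2 + 5.4*s + 3.68 = (s + 4.6)(s + 0.8) = 0 → Poles: -0.8, -4.6
Set numerator = 0: 4*s - 10.8 = 0 → Zeros: 2.7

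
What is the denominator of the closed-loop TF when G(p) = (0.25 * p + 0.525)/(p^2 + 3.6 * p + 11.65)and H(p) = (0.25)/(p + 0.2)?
Characteristic poly = G_den * H_den + G_num * H_num = (p^3 + 3.8*p^2 + 12.37*p + 2.33) + (0.0625*p + 0.13125) = p^3 + 3.8*p^2 + 12.4325*p + 2.46125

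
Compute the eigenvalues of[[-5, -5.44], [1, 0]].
Eigenvalues solve det(λI - A) = 0.
Characteristic polynomial: λ^2 + 5*λ + 5.44 = 0.
Factor: (λ + 1.6)(λ + 3.4) = 0.
Roots: -1.6, -3.4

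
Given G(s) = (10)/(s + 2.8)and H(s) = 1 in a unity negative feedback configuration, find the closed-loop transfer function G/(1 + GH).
Closed-loop T = G/(1+GH).
Numerator: G_num * H_den = 10.
Denominator: G_den * H_den + G_num * H_num = (s + 2.8) + (10) = s + 12.8.
T(s) = (10)/(s + 12.8)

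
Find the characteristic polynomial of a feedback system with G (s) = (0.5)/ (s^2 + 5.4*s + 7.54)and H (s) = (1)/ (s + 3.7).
Characteristic poly = G_den * H_den + G_num * H_num = (s^3 + 9.1*s^2 + 27.52*s + 27.898) + (0.5) = s^3 + 9.1*s^2 + 27.52*s + 28.398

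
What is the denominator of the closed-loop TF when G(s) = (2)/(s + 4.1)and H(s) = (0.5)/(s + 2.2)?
Characteristic poly = G_den * H_den + G_num * H_num = (s^2 + 6.3*s + 9.02) + (1) = s^2 + 6.3*s + 10.02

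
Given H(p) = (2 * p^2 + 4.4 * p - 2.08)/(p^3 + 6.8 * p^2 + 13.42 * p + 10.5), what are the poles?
Set denominator = 0: p^3 + 6.8*p^2 + 13.42*p + 10.5 = (p + 4.2)(p^2 + 2.6*p + 2.5) = 0 → Poles: -1.3 + 0.9j, -1.3 - 0.9j, -4.2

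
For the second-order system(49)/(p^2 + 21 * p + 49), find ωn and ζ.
Standard form: ωn²/(p²+2ζωn·p+ωn²).
const=49=ωn² → ωn=7, p coeff=21=2ζωn → ζ=1.5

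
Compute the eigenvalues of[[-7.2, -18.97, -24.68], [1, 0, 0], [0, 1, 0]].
Eigenvalues solve det(λI - A) = 0.
Characteristic polynomial: λ^3 + 7.2*λ^2 + 18.97*λ + 24.68 = 0.
Factor: (λ + 4)(λ^2 + 3.2*λ + 6.17) = 0.
Roots: -1.6 + 1.9j, -1.6 - 1.9j, -4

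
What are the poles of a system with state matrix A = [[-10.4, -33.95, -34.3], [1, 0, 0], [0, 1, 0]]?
Eigenvalues solve det(λI - A) = 0.
Characteristic polynomial: λ^3 + 10.4*λ^2 + 33.95*λ + 34.3 = 0.
Factor: (λ + 2)(λ + 3.5)(λ + 4.9) = 0.
Roots: -2, -3.5, -4.9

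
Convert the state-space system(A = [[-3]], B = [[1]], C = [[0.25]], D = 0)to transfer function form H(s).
H(s) = C(sI - A)⁻¹B + D.
Characteristic polynomial det(sI - A) = s + 3.
Numerator from C·adj(sI-A)·B + D·det(sI-A) = 0.25.
H(s) = (0.25)/(s + 3)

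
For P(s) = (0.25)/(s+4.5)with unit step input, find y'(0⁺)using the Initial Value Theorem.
IVT: y'(0⁺) = lim_{s→∞} s²·Y(s) = lim_{s→∞} s·P(s).
deg(num) = 0, deg(den) = 1, relative degree = 1, so s·P(s) → (leading num)/(leading den) = 0.25/1 = 0.25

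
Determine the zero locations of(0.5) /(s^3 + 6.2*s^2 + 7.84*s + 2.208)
Numerator is a nonzero constant (0.5) → Zeros: none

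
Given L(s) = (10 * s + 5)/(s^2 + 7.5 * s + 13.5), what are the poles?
Set denominator = 0: s^2 + 7.5*s + 13.5 = (s + 3)(s + 4.5) = 0 → Poles: -3, -4.5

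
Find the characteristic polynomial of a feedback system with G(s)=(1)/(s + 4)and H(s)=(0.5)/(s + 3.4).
Characteristic poly = G_den * H_den + G_num * H_num = (s^2 + 7.4*s + 13.6) + (0.5) = s^2 + 7.4*s + 14.1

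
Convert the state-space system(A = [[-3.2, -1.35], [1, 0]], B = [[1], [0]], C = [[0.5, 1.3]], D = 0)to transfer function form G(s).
G(s) = C(sI - A)⁻¹B + D.
Characteristic polynomial det(sI - A) = s^2 + 3.2*s + 1.35.
Numerator from C·adj(sI-A)·B + D·det(sI-A) = 0.5*s + 1.3.
G(s) = (0.5*s + 1.3)/(s^2 + 3.2*s + 1.35)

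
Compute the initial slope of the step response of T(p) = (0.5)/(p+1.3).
IVT: y'(0⁺) = lim_{p→∞} p²·Y(p) = lim_{p→∞} p·T(p).
deg(num) = 0, deg(den) = 1, relative degree = 1, so p·T(p) → (leading num)/(leading den) = 0.5/1 = 0.5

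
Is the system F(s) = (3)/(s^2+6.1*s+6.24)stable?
Denominator: s^2 + 6.1*s + 6.24 = (s + 1.3)(s + 4.8). Poles: -1.3, -4.8. All Re(p)<0: Yes (stable)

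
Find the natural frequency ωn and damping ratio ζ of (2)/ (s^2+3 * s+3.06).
Underdamped: complex pole -1.5 + 0.9j. ωn = |pole| = 1.749, ζ = -Re(pole)/ωn = 0.8575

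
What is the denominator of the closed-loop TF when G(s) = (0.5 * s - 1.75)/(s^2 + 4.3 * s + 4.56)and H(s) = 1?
Characteristic poly = G_den * H_den + G_num * H_num = (s^2 + 4.3*s + 4.56) + (0.5*s - 1.75) = s^2 + 4.8*s + 2.81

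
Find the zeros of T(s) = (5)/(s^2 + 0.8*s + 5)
Numerator is a nonzero constant (5) → Zeros: none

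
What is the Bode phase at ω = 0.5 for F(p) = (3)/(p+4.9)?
Substitute p = j*0.5: F(j0.5) = 0.605936 - 0.0618302j.
∠F(j0.5) = atan2(Im, Re) = atan2(-0.0618302, 0.605936) = -5.83°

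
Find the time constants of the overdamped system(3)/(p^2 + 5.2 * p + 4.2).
Overdamped: real poles at -1, -4.2. τ = -1/pole → τ₁ = 1, τ₂ = 0.2381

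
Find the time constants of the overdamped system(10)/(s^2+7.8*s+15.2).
Overdamped: real poles at -3.8, -4. τ = -1/pole → τ₁ = 0.2632, τ₂ = 0.25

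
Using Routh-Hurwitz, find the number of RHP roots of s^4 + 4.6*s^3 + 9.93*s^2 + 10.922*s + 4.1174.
Routh array:
s^4: [1, 9.93, 4.1174]; s^3: [4.6, 10.922]; s^2: [7.55565, 4.1174]; s^1: [8.41526]; s^0: [4.1174]
First column: [1, 4.6, 7.55565, 8.41526, 4.1174]. Sign changes = RHP roots = 0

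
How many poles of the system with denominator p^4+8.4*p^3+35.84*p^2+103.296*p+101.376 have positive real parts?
p^4 + 8.4*p^3 + 35.84*p^2 + 103.296*p + 101.376 = (p + 1.6)(p + 4.4)(p^2 + 2.4*p + 14.4). Poles: -1.2 + 3.6j, -1.2 - 3.6j, -1.6, -4.4. RHP poles (Re>0): 0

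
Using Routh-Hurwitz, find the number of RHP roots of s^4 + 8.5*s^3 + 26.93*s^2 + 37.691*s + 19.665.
Routh array:
s^4: [1, 26.93, 19.665]; s^3: [8.5, 37.691]; s^2: [22.4958, 19.665]; s^1: [30.2606]; s^0: [19.665]
First column: [1, 8.5, 22.4958, 30.2606, 19.665]. Sign changes = RHP roots = 0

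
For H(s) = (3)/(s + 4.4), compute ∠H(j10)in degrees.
Substitute s = j*10: H(j10) = 0.11059 - 0.25134j.
∠H(j10) = atan2(Im, Re) = atan2(-0.25134, 0.11059) = -66.25°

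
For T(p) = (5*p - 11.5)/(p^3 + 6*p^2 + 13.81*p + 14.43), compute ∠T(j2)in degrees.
Substitute p = j*2: T(j2) = 0.642678 + 0.272659j.
∠T(j2) = atan2(Im, Re) = atan2(0.272659, 0.642678) = 22.99°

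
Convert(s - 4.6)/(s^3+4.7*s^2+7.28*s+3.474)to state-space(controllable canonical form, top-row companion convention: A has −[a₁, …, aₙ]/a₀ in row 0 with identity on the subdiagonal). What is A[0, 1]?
Reachable canonical form for den = s^3 + 4.7*s^2 + 7.28*s + 3.474: top row of A = -[a₁,a₂,...,aₙ]/a₀, ones on the subdiagonal, zeros elsewhere.
A = [[-4.7, -7.28, -3.474], [1, 0, 0], [0, 1, 0]].
A[0,1] = -7.28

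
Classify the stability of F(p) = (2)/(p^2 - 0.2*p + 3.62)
Denominator: p^2 - 0.2*p + 3.62. Poles: 0.1 + 1.9j, 0.1 - 1.9j. Unstable (2 pole(s) in RHP)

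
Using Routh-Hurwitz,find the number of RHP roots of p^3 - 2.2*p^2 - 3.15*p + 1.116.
Routh array:
p^3: [1, -3.15]; p^2: [-2.2, 1.116]; p^1: [-2.64273]; p^0: [1.116]
First column: [1, -2.2, -2.64273, 1.116]. Sign changes = RHP roots = 2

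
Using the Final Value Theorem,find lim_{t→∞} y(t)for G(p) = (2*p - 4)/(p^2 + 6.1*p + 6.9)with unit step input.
FVT: lim_{t→∞} y(t) = lim_{p→0} p*Y(p) where Y(p) = G(p)/p.
= lim_{p→0} G(p) = G(0) = num(0)/den(0) = -4/6.9 = -0.5797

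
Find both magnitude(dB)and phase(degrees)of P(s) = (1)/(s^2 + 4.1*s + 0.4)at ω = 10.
Substitute s = j*10: P(j10) = -0.00858535 - 0.00353413j.
|P| = 20*log₁₀(sqrt(Re²+Im²)) = -40.65 dB.
∠P = atan2(Im, Re) = -157.63°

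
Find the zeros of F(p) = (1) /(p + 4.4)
Numerator is a nonzero constant (1) → Zeros: none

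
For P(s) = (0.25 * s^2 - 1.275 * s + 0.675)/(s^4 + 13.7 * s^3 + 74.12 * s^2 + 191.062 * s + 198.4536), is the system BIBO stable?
Denominator: s^4 + 13.7*s^3 + 74.12*s^2 + 191.062*s + 198.4536 = (s + 3.6)(s + 4.3)(s^2 + 5.8*s + 12.82). Poles: -2.9 + 2.1j, -2.9 - 2.1j, -3.6, -4.3. All Re(p)<0: Yes (stable)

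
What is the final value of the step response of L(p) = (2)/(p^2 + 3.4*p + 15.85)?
FVT: lim_{t→∞} y(t) = lim_{p→0} p*Y(p) where Y(p) = L(p)/p.
= lim_{p→0} L(p) = L(0) = num(0)/den(0) = 2/15.85 = 0.1262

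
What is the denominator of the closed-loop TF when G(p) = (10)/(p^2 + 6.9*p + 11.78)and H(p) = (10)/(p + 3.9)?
Characteristic poly = G_den * H_den + G_num * H_num = (p^3 + 10.8*p^2 + 38.69*p + 45.942) + (100) = p^3 + 10.8*p^2 + 38.69*p + 145.942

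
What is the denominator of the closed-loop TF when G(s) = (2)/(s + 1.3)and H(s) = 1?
Characteristic poly = G_den * H_den + G_num * H_num = (s + 1.3) + (2) = s + 3.3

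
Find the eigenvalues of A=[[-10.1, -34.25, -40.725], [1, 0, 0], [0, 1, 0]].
Eigenvalues solve det(λI - A) = 0.
Characteristic polynomial: λ^3 + 10.1*λ^2 + 34.25*λ + 40.725 = 0.
Factor: (λ + 4.5)(λ^2 + 5.6*λ + 9.05) = 0.
Roots: -2.8 + 1.1j, -2.8 - 1.1j, -4.5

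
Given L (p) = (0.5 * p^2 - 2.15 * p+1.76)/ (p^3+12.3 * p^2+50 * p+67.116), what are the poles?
Set denominator = 0: p^3 + 12.3*p^2 + 50*p + 67.116 = (p + 4.2)(p + 4.7)(p + 3.4) = 0 → Poles: -3.4, -4.2, -4.7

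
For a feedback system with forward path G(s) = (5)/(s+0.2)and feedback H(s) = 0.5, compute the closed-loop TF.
Closed-loop T = G/(1+GH).
Numerator: G_num * H_den = 5.
Denominator: G_den * H_den + G_num * H_num = (s + 0.2) + (2.5) = s + 2.7.
T(s) = (5)/(s + 2.7)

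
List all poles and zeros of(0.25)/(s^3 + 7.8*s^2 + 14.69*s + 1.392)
Set denominator = 0: s^3 + 7.8*s^2 + 14.69*s + 1.392 = (s + 2.9)(s + 0.1)(s + 4.8) = 0 → Poles: -0.1, -2.9, -4.8
Numerator is a nonzero constant (0.25) → Zeros: none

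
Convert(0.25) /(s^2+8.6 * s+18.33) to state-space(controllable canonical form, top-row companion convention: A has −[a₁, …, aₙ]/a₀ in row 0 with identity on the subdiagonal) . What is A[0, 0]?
Reachable canonical form for den = s^2 + 8.6*s + 18.33: top row of A = -[a₁,a₂,...,aₙ]/a₀, ones on the subdiagonal, zeros elsewhere.
A = [[-8.6, -18.33], [1, 0]].
A[0,0] = -8.6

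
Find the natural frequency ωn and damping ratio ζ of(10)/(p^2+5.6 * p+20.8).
Underdamped: complex pole -2.8 + 3.6j. ωn = |pole| = 4.561, ζ = -Re(pole)/ωn = 0.6139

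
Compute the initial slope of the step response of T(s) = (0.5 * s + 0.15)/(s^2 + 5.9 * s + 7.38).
IVT: y'(0⁺) = lim_{s→∞} s²·Y(s) = lim_{s→∞} s·T(s).
deg(num) = 1, deg(den) = 2, relative degree = 1, so s·T(s) → (leading num)/(leading den) = 0.5/1 = 0.5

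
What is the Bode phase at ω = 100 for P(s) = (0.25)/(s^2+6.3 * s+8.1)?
Substitute s = j*100: P(j100) = -2.49212e-05 - 1.57131e-06j.
∠P(j100) = atan2(Im, Re) = atan2(-1.57131e-06, -2.49212e-05) = -176.39°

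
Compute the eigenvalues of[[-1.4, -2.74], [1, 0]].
Eigenvalues solve det(λI - A) = 0.
Characteristic polynomial: λ^2 + 1.4*λ + 2.74 = 0.
Roots: -0.7 + 1.5j, -0.7 - 1.5j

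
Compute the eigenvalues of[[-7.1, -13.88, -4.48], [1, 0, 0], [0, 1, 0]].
Eigenvalues solve det(λI - A) = 0.
Characteristic polynomial: λ^3 + 7.1*λ^2 + 13.88*λ + 4.48 = 0.
Factor: (λ + 0.4)(λ + 3.5)(λ + 3.2) = 0.
Roots: -0.4, -3.2, -3.5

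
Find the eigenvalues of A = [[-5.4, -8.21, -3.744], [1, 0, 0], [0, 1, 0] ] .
Eigenvalues solve det(λI - A) = 0.
Characteristic polynomial: λ^3 + 5.4*λ^2 + 8.21*λ + 3.744 = 0.
Factor: (λ + 1.3)(λ + 3.2)(λ + 0.9) = 0.
Roots: -0.9, -1.3, -3.2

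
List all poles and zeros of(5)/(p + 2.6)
Set denominator = 0: p + 2.6 = 0 → Poles: -2.6
Numerator is a nonzero constant (5) → Zeros: none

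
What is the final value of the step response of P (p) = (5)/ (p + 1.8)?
FVT: lim_{t→∞} y(t) = lim_{p→0} p*Y(p) where Y(p) = P(p)/p.
= lim_{p→0} P(p) = P(0) = num(0)/den(0) = 5/1.8 = 2.778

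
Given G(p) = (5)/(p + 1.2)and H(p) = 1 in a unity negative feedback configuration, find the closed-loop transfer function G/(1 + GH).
Closed-loop T = G/(1+GH).
Numerator: G_num * H_den = 5.
Denominator: G_den * H_den + G_num * H_num = (p + 1.2) + (5) = p + 6.2.
T(p) = (5)/(p + 6.2)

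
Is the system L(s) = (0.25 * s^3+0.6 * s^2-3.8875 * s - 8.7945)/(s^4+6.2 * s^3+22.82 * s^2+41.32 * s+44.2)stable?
Denominator: s^4 + 6.2*s^3 + 22.82*s^2 + 41.32*s + 44.2 = (s^2 + 2.8*s + 6.8)(s^2 + 3.4*s + 6.5). Poles: -1.4 + 2.2j, -1.4 - 2.2j, -1.7 + 1.9j, -1.7 - 1.9j. All Re(p)<0: Yes (stable)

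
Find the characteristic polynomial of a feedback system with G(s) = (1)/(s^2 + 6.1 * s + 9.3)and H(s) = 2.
Characteristic poly = G_den * H_den + G_num * H_num = (s^2 + 6.1*s + 9.3) + (2) = s^2 + 6.1*s + 11.3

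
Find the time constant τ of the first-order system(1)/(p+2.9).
First-order system: τ = -1/pole. Pole = -2.9. τ = -1/(-2.9) = 0.3448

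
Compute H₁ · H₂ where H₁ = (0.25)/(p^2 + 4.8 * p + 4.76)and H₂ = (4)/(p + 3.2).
Series: H = H₁ · H₂ = (n₁·n₂)/(d₁·d₂).
Num: n₁·n₂ = 1. Den: d₁·d₂ = p^3 + 8*p^2 + 20.12*p + 15.232.
H(p) = (1)/(p^3 + 8*p^2 + 20.12*p + 15.232)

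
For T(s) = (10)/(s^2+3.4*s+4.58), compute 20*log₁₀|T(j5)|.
Substitute s = j*5: T(j5) = -0.289245 - 0.240801j.
|T(j5)| = sqrt(Re² + Im²) = 0.3764.
20*log₁₀(0.3764) = -8.49 dB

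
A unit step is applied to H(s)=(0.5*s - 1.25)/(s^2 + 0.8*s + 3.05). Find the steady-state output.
FVT: lim_{t→∞} y(t) = lim_{s→0} s*Y(s) where Y(s) = H(s)/s.
= lim_{s→0} H(s) = H(0) = num(0)/den(0) = -1.25/3.05 = -0.4098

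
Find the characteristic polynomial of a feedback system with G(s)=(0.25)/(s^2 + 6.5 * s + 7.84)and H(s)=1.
Characteristic poly = G_den * H_den + G_num * H_num = (s^2 + 6.5*s + 7.84) + (0.25) = s^2 + 6.5*s + 8.09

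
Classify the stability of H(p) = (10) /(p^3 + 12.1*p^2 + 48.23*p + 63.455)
Denominator: p^3 + 12.1*p^2 + 48.23*p + 63.455 = (p + 3.5)(p + 3.7)(p + 4.9). Poles: -3.5, -3.7, -4.9. Stable (all poles in LHP)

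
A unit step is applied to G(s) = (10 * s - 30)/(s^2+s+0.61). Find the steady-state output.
FVT: lim_{t→∞} y(t) = lim_{s→0} s*Y(s) where Y(s) = G(s)/s.
= lim_{s→0} G(s) = G(0) = num(0)/den(0) = -30/0.61 = -49.18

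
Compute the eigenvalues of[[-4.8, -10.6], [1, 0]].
Eigenvalues solve det(λI - A) = 0.
Characteristic polynomial: λ^2 + 4.8*λ + 10.6 = 0.
Roots: -2.4 + 2.2j, -2.4 - 2.2j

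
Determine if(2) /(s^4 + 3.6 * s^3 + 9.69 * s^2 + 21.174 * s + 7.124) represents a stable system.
Denominator: s^4 + 3.6*s^3 + 9.69*s^2 + 21.174*s + 7.124 = (s + 0.4)(s + 2.6)(s^2 + 0.6*s + 6.85). Poles: -0.3 + 2.6j, -0.3 - 2.6j, -0.4, -2.6. All Re(p)<0: Yes (stable)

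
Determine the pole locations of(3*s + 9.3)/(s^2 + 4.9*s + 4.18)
Set denominator = 0: s^2 + 4.9*s + 4.18 = (s + 1.1)(s + 3.8) = 0 → Poles: -1.1, -3.8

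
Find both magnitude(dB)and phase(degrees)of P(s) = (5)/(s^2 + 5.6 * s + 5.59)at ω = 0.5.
Substitute s = j*0.5: P(j0.5) = 0.734412 - 0.385085j.
|P| = 20*log₁₀(sqrt(Re²+Im²)) = -1.63 dB.
∠P = atan2(Im, Re) = -27.67°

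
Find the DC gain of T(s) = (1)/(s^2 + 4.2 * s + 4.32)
DC gain = T(0) = num(0)/den(0) = 1/4.32 = 0.2315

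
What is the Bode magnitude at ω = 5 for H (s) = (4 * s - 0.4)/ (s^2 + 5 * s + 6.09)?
Substitute s = j*5: H(j5) = 0.516558 - 0.374725j.
|H(j5)| = sqrt(Re² + Im²) = 0.6382.
20*log₁₀(0.6382) = -3.90 dB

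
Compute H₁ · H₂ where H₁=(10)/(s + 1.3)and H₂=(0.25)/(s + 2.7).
Series: H = H₁ · H₂ = (n₁·n₂)/(d₁·d₂).
Num: n₁·n₂ = 2.5. Den: d₁·d₂ = s^2 + 4*s + 3.51.
H(s) = (2.5)/(s^2 + 4*s + 3.51)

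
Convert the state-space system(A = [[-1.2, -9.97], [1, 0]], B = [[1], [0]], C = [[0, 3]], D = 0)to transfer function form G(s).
G(s) = C(sI - A)⁻¹B + D.
Characteristic polynomial det(sI - A) = s^2 + 1.2*s + 9.97.
Numerator from C·adj(sI-A)·B + D·det(sI-A) = 3.
G(s) = (3)/(s^2 + 1.2*s + 9.97)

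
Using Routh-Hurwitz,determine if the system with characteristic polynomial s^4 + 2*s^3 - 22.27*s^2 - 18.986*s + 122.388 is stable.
Routh array:
s^4: [1, -22.27, 122.388]; s^3: [2, -18.986]; s^2: [-12.777, 122.388]; s^1: [0.171549]; s^0: [122.388]
First column: [1, 2, -12.777, 0.171549, 122.388]. Sign changes = 2.
No, unstable (2 RHP root(s))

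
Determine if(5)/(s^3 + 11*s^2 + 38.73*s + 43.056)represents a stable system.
Denominator: s^3 + 11*s^2 + 38.73*s + 43.056 = (s + 3.9)(s + 4.8)(s + 2.3). Poles: -2.3, -3.9, -4.8. All Re(p)<0: Yes (stable)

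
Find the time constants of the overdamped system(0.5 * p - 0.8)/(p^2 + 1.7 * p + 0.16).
Overdamped: real poles at -0.1, -1.6. τ = -1/pole → τ₁ = 10, τ₂ = 0.625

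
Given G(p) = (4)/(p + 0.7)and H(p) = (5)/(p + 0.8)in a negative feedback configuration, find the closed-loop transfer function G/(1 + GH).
Closed-loop T = G/(1+GH).
Numerator: G_num * H_den = 4*p + 3.2.
Denominator: G_den * H_den + G_num * H_num = (p^2 + 1.5*p + 0.56) + (20) = p^2 + 1.5*p + 20.56.
T(p) = (4*p + 3.2)/(p^2 + 1.5*p + 20.56)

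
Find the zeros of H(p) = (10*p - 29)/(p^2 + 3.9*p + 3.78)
Set numerator = 0: 10*p - 29 = 0 → Zeros: 2.9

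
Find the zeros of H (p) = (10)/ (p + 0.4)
Numerator is a nonzero constant (10) → Zeros: none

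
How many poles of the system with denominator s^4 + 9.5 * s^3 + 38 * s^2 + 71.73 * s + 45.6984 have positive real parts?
s^4 + 9.5*s^3 + 38*s^2 + 71.73*s + 45.6984 = (s + 1.2)(s + 3.3)(s^2 + 5*s + 11.54). Poles: -1.2, -2.5 + 2.3j, -2.5 - 2.3j, -3.3. RHP poles (Re>0): 0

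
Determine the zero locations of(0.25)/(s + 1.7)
Numerator is a nonzero constant (0.25) → Zeros: none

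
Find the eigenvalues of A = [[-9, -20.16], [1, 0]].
Eigenvalues solve det(λI - A) = 0.
Characteristic polynomial: λ^2 + 9*λ + 20.16 = 0.
Factor: (λ + 4.8)(λ + 4.2) = 0.
Roots: -4.2, -4.8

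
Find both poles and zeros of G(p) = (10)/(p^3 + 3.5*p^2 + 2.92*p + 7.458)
Set denominator = 0: p^3 + 3.5*p^2 + 2.92*p + 7.458 = (p + 3.3)(p^2 + 0.2*p + 2.26) = 0 → Poles: -0.1 + 1.5j, -0.1 - 1.5j, -3.3
Numerator is a nonzero constant (10) → Zeros: none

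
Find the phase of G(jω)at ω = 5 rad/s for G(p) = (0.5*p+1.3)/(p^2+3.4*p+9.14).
Substitute p = j*5: G(j5) = 0.0404818 - 0.114238j.
∠G(j5) = atan2(Im, Re) = atan2(-0.114238, 0.0404818) = -70.49°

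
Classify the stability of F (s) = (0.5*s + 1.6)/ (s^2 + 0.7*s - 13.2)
Denominator: s^2 + 0.7*s - 13.2 = (s - 3.3)(s + 4). Poles: -4, 3.3. Unstable (1 pole(s) in RHP)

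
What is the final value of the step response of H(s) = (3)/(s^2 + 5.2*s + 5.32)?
FVT: lim_{t→∞} y(t) = lim_{s→0} s*Y(s) where Y(s) = H(s)/s.
= lim_{s→0} H(s) = H(0) = num(0)/den(0) = 3/5.32 = 0.5639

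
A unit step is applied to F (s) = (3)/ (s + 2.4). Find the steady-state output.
FVT: lim_{t→∞} y(t) = lim_{s→0} s*Y(s) where Y(s) = F(s)/s.
= lim_{s→0} F(s) = F(0) = num(0)/den(0) = 3/2.4 = 1.25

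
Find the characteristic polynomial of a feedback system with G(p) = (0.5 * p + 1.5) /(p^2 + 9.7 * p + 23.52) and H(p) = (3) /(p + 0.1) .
Characteristic poly = G_den * H_den + G_num * H_num = (p^3 + 9.8*p^2 + 24.49*p + 2.352) + (1.5*p + 4.5) = p^3 + 9.8*p^2 + 25.99*p + 6.852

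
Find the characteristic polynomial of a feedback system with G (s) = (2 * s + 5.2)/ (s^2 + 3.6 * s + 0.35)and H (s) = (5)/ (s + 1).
Characteristic poly = G_den * H_den + G_num * H_num = (s^3 + 4.6*s^2 + 3.95*s + 0.35) + (10*s + 26) = s^3 + 4.6*s^2 + 13.95*s + 26.35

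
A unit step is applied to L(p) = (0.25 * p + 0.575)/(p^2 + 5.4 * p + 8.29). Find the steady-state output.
FVT: lim_{t→∞} y(t) = lim_{p→0} p*Y(p) where Y(p) = L(p)/p.
= lim_{p→0} L(p) = L(0) = num(0)/den(0) = 0.575/8.29 = 0.06936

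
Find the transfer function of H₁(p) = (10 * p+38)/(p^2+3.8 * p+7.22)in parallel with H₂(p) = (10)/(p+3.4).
Parallel: H = H₁ + H₂ = (n₁·d₂ + n₂·d₁)/(d₁·d₂).
n₁·d₂ = 10*p^2 + 72*p + 129.2. n₂·d₁ = 10*p^2 + 38*p + 72.2. Sum = 20*p^2 + 110*p + 201.4. d₁·d₂ = p^3 + 7.2*p^2 + 20.14*p + 24.548.
H(p) = (20*p^2 + 110*p + 201.4)/(p^3 + 7.2*p^2 + 20.14*p + 24.548)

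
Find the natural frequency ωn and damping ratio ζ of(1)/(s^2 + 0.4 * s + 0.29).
Underdamped: complex pole -0.2 + 0.5j. ωn = |pole| = 0.5385, ζ = -Re(pole)/ωn = 0.3714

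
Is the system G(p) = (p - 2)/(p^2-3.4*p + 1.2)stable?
Denominator: p^2 - 3.4*p + 1.2 = (p - 3)(p - 0.4). Poles: 0.4, 3. All Re(p)<0: No (unstable)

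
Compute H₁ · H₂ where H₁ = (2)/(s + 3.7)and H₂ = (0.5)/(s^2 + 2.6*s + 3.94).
Series: H = H₁ · H₂ = (n₁·n₂)/(d₁·d₂).
Num: n₁·n₂ = 1. Den: d₁·d₂ = s^3 + 6.3*s^2 + 13.56*s + 14.578.
H(s) = (1)/(s^3 + 6.3*s^2 + 13.56*s + 14.578)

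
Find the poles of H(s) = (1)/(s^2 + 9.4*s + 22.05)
Set denominator = 0: s^2 + 9.4*s + 22.05 = (s + 4.9)(s + 4.5) = 0 → Poles: -4.5, -4.9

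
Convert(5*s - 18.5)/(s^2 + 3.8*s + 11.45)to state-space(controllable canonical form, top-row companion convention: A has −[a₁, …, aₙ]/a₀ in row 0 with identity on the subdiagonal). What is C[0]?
Reachable canonical form: C = numerator coefficients (right-aligned, zero-padded to length n).
num = 5*s - 18.5, C = [[5, -18.5]].
C[0] = 5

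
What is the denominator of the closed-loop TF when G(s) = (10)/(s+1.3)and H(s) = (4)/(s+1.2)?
Characteristic poly = G_den * H_den + G_num * H_num = (s^2 + 2.5*s + 1.56) + (40) = s^2 + 2.5*s + 41.56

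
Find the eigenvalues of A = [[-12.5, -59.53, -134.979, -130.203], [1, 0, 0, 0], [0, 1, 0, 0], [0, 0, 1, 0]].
Eigenvalues solve det(λI - A) = 0.
Characteristic polynomial: λ^4 + 12.5*λ^3 + 59.53*λ^2 + 134.979*λ + 130.203 = 0.
Factor: (λ + 3.7)(λ + 4.6)(λ^2 + 4.2*λ + 7.65) = 0.
Roots: -2.1 + 1.8j, -2.1 - 1.8j, -3.7, -4.6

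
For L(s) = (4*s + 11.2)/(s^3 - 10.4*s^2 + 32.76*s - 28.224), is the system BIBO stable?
Denominator: s^3 - 10.4*s^2 + 32.76*s - 28.224 = (s - 1.4)(s - 4.2)(s - 4.8). Poles: 1.4, 4.2, 4.8. All Re(p)<0: No (unstable)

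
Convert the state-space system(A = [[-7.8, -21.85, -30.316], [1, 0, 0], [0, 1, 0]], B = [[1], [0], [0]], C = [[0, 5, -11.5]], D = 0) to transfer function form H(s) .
H(s) = C(sI - A)⁻¹B + D.
Characteristic polynomial det(sI - A) = s^3 + 7.8*s^2 + 21.85*s + 30.316.
Numerator from C·adj(sI-A)·B + D·det(sI-A) = 5*s - 11.5.
H(s) = (5*s - 11.5)/(s^3 + 7.8*s^2 + 21.85*s + 30.316)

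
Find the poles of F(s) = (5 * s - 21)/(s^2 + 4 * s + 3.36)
Set denominator = 0: s^2 + 4*s + 3.36 = (s + 1.2)(s + 2.8) = 0 → Poles: -1.2, -2.8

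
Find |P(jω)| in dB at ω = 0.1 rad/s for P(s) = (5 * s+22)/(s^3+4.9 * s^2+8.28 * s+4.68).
Substitute s = j*0.1: P(j0.1) = 4.62246 - 0.717507j.
|P(j0.1)| = sqrt(Re² + Im²) = 4.678.
20*log₁₀(4.678) = 13.40 dB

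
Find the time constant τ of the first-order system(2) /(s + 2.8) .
First-order system: τ = -1/pole. Pole = -2.8. τ = -1/(-2.8) = 0.3571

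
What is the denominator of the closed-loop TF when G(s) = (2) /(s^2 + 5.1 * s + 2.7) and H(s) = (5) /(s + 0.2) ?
Characteristic poly = G_den * H_den + G_num * H_num = (s^3 + 5.3*s^2 + 3.72*s + 0.54) + (10) = s^3 + 5.3*s^2 + 3.72*s + 10.54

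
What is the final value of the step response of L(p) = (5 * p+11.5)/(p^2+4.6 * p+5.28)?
FVT: lim_{t→∞} y(t) = lim_{p→0} p*Y(p) where Y(p) = L(p)/p.
= lim_{p→0} L(p) = L(0) = num(0)/den(0) = 11.5/5.28 = 2.178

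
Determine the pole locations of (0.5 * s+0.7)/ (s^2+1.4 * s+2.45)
Set denominator = 0: s^2 + 1.4*s + 2.45 = 0 → Poles: -0.7 + 1.4j, -0.7 - 1.4j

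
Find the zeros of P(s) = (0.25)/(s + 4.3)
Numerator is a nonzero constant (0.25) → Zeros: none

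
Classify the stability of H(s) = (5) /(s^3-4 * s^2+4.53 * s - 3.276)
Denominator: s^3 - 4*s^2 + 4.53*s - 3.276 = (s - 2.8)(s^2 - 1.2*s + 1.17). Poles: 0.6 + 0.9j, 0.6 - 0.9j, 2.8. Unstable (3 pole(s) in RHP)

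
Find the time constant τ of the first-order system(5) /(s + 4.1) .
First-order system: τ = -1/pole. Pole = -4.1. τ = -1/(-4.1) = 0.2439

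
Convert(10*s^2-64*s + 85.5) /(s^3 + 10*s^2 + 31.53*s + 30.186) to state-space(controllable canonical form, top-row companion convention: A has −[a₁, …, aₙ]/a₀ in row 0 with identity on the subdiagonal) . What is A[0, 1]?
Reachable canonical form for den = s^3 + 10*s^2 + 31.53*s + 30.186: top row of A = -[a₁,a₂,...,aₙ]/a₀, ones on the subdiagonal, zeros elsewhere.
A = [[-10, -31.53, -30.186], [1, 0, 0], [0, 1, 0]].
A[0,1] = -31.53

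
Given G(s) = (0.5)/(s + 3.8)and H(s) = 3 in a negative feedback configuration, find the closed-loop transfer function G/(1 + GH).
Closed-loop T = G/(1+GH).
Numerator: G_num * H_den = 0.5.
Denominator: G_den * H_den + G_num * H_num = (s + 3.8) + (1.5) = s + 5.3.
T(s) = (0.5)/(s + 5.3)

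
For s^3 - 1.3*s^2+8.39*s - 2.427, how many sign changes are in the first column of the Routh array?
Routh array:
s^3: [1, 8.39]; s^2: [-1.3, -2.427]; s^1: [6.52308]; s^0: [-2.427]
First column: [1, -1.3, 6.52308, -2.427]. Sign changes = 3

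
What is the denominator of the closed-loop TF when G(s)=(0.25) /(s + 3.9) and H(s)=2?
Characteristic poly = G_den * H_den + G_num * H_num = (s + 3.9) + (0.5) = s + 4.4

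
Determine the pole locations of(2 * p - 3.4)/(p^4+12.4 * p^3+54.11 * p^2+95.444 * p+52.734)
Set denominator = 0: p^4 + 12.4*p^3 + 54.11*p^2 + 95.444*p + 52.734 = (p + 3.4)(p + 1)(p + 3.3)(p + 4.7) = 0 → Poles: -1, -3.3, -3.4, -4.7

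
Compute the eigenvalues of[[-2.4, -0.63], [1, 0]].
Eigenvalues solve det(λI - A) = 0.
Characteristic polynomial: λ^2 + 2.4*λ + 0.63 = 0.
Factor: (λ + 0.3)(λ + 2.1) = 0.
Roots: -0.3, -2.1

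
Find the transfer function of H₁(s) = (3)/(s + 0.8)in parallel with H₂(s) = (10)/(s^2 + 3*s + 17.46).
Parallel: H = H₁ + H₂ = (n₁·d₂ + n₂·d₁)/(d₁·d₂).
n₁·d₂ = 3*s^2 + 9*s + 52.38. n₂·d₁ = 10*s + 8. Sum = 3*s^2 + 19*s + 60.38. d₁·d₂ = s^3 + 3.8*s^2 + 19.86*s + 13.968.
H(s) = (3*s^2 + 19*s + 60.38)/(s^3 + 3.8*s^2 + 19.86*s + 13.968)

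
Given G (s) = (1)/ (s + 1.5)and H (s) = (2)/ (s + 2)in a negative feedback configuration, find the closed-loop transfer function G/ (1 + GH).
Closed-loop T = G/(1+GH).
Numerator: G_num * H_den = s + 2.
Denominator: G_den * H_den + G_num * H_num = (s^2 + 3.5*s + 3) + (2) = s^2 + 3.5*s + 5.
T(s) = (s + 2)/(s^2 + 3.5*s + 5)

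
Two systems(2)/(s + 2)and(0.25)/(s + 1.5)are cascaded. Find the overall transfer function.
Series: H = H₁ · H₂ = (n₁·n₂)/(d₁·d₂).
Num: n₁·n₂ = 0.5. Den: d₁·d₂ = s^2 + 3.5*s + 3.
H(s) = (0.5)/(s^2 + 3.5*s + 3)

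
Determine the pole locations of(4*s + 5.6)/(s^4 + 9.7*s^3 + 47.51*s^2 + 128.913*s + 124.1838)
Set denominator = 0: s^4 + 9.7*s^3 + 47.51*s^2 + 128.913*s + 124.1838 = (s + 3.9)(s + 1.8)(s^2 + 4*s + 17.69) = 0 → Poles: -1.8, -2 + 3.7j, -2 - 3.7j, -3.9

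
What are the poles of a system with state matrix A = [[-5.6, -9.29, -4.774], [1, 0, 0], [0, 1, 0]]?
Eigenvalues solve det(λI - A) = 0.
Characteristic polynomial: λ^3 + 5.6*λ^2 + 9.29*λ + 4.774 = 0.
Factor: (λ + 3.1)(λ + 1.1)(λ + 1.4) = 0.
Roots: -1.1, -1.4, -3.1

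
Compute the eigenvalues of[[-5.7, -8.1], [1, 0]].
Eigenvalues solve det(λI - A) = 0.
Characteristic polynomial: λ^2 + 5.7*λ + 8.1 = 0.
Factor: (λ + 3)(λ + 2.7) = 0.
Roots: -2.7, -3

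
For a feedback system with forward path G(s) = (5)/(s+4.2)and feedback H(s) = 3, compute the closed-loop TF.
Closed-loop T = G/(1+GH).
Numerator: G_num * H_den = 5.
Denominator: G_den * H_den + G_num * H_num = (s + 4.2) + (15) = s + 19.2.
T(s) = (5)/(s + 19.2)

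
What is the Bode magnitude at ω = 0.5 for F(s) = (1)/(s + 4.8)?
Substitute s = j*0.5: F(j0.5) = 0.206097 - 0.0214684j.
|F(j0.5)| = sqrt(Re² + Im²) = 0.2072.
20*log₁₀(0.2072) = -13.67 dB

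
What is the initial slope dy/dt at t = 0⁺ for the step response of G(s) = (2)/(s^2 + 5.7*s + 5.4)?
IVT: y'(0⁺) = lim_{s→∞} s²·Y(s) = lim_{s→∞} s·G(s).
deg(num) = 0, deg(den) = 2, relative degree = 2 ≥ 2, so s·G(s) → 0. Initial slope = 0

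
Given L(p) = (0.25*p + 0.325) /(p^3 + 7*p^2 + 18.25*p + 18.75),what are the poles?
Set denominator = 0: p^3 + 7*p^2 + 18.25*p + 18.75 = (p + 3)(p^2 + 4*p + 6.25) = 0 → Poles: -2 + 1.5j, -2 - 1.5j, -3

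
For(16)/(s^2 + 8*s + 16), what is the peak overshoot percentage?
Standard form: ωn²/(s²+2ζωn·s+ωn²) → ωn = 4, ζ = 1.
ζ ≥ 1, so the response is non-oscillatory: peak overshoot = 0%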